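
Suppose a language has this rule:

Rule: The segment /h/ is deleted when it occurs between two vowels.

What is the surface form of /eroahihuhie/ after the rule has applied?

eroaiuie

/h/ occurs between vowels /a/ and /i/, so it deletes.
/h/ occurs between vowels /i/ and /u/, so it deletes.
/h/ occurs between vowels /u/ and /i/, so it deletes.
Surface form: [eroaiuie].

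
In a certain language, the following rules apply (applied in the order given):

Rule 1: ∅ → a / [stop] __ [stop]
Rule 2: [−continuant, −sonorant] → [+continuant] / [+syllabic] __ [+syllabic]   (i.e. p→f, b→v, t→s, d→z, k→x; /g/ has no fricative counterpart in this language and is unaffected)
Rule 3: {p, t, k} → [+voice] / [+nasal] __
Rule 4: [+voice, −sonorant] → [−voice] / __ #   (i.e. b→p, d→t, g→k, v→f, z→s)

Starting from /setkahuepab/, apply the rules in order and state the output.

Rule 1 (stop-cluster a-epenthesis): /t/ and /k/ form a stop–stop cluster, so [a] is inserted between them. /setkahuepab/ → setakahuepab.
Rule 2 (intervocalic spirantization): /t/ is a stop between vowels /e/ and /a/, so it spirantizes to the fricative [s]. /k/ is a stop between vowels /a/ and /a/, so it spirantizes to the fricative [x]. /p/ is a stop between vowels /e/ and /a/, so it spirantizes to the fricative [f]. /setakahuepab/ → sesaxahuefab.
Rule 3 (post-nasal voicing): no segment meets the environment; /sesaxahuefab/ is unchanged.
Rule 4 (final devoicing): /b/ is a voiced obstruent in word-final position, so it devoices to [p]. /sesaxahuefab/ → sesaxahuefap.

sesaxahuefap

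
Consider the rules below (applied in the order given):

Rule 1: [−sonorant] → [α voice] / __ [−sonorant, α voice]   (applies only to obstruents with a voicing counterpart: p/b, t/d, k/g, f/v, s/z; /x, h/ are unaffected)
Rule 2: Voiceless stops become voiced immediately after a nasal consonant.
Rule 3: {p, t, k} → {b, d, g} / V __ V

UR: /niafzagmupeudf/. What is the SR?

niavzagmubeutf

Rule 1 (regressive voicing assimilation): /f/ precedes the voiced obstruent /z/, so it voices to [v] by assimilation. /d/ precedes the voiceless obstruent /f/, so it devoices to [t] by assimilation. /niafzagmupeudf/ → niavzagmupeutf.
Rule 2 (post-nasal voicing): no segment meets the environment; /niavzagmupeutf/ is unchanged.
Rule 3 (intervocalic voicing): /p/ is a voiceless stop between vowels /u/ and /e/, so it voices to [b]. /niavzagmupeutf/ → niavzagmubeutf.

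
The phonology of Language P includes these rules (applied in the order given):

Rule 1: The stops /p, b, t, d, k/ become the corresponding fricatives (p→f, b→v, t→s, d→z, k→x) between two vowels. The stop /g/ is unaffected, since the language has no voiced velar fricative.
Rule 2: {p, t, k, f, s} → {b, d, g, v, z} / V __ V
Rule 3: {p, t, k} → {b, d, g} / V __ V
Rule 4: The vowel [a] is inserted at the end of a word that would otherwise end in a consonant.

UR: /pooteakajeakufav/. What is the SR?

Rule 1 (intervocalic spirantization): /t/ is a stop between vowels /o/ and /e/, so it spirantizes to the fricative [s]. /k/ is a stop between vowels /a/ and /a/, so it spirantizes to the fricative [x]. /k/ is a stop between vowels /a/ and /u/, so it spirantizes to the fricative [x]. /pooteakajeakufav/ → pooseaxajeaxufav.
Rule 2 (intervocalic voicing): /s/ is a voiceless obstruent between vowels /o/ and /e/, so it voices to [z]. /f/ is a voiceless obstruent between vowels /u/ and /a/, so it voices to [v]. /pooseaxajeaxufav/ → poozeaxajeaxuvav.
Rule 3 (intervocalic voicing): no segment meets the environment; /poozeaxajeaxuvav/ is unchanged.
Rule 4 (final a-epenthesis): the form ends in the consonant /v/, so [a] is inserted word-finally. /poozeaxajeaxuvav/ → poozeaxajeaxuvava.

poozeaxajeaxuvava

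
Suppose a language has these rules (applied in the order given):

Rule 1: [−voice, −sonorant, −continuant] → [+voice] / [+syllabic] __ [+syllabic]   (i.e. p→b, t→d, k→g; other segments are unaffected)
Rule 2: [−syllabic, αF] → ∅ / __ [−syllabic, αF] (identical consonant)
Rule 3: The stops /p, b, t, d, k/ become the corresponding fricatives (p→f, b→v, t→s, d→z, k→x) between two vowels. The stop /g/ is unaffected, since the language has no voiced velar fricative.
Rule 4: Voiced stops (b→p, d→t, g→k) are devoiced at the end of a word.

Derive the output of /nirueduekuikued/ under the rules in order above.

Rule 1 (intervocalic voicing): /k/ is a voiceless stop between vowels /e/ and /u/, so it voices to [g]. /k/ is a voiceless stop between vowels /i/ and /u/, so it voices to [g]. /nirueduekuikued/ → niruedueguigued.
Rule 2 (degemination): no segment meets the environment; /niruedueguigued/ is unchanged.
Rule 3 (intervocalic spirantization): /d/ is a stop between vowels /e/ and /u/, so it spirantizes to the fricative [z]. /niruedueguigued/ → niruezueguigued.
Rule 4 (final devoicing): /d/ is a voiced stop in word-final position, so it devoices to [t]. /niruezueguigued/ → niruezueguiguet.

niruezueguiguet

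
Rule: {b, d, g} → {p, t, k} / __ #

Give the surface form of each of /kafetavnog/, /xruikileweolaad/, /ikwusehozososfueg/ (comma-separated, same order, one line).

kafetavnok, xruikileweolaat, ikwusehozososfuek

/kafetavnog/: /g/ is a voiced stop in word-final position, so it devoices to [k]. → [kafetavnok].
/xruikileweolaad/: /d/ is a voiced stop in word-final position, so it devoices to [t]. → [xruikileweolaat].
/ikwusehozososfueg/: /g/ is a voiced stop in word-final position, so it devoices to [k]. → [ikwusehozososfuek].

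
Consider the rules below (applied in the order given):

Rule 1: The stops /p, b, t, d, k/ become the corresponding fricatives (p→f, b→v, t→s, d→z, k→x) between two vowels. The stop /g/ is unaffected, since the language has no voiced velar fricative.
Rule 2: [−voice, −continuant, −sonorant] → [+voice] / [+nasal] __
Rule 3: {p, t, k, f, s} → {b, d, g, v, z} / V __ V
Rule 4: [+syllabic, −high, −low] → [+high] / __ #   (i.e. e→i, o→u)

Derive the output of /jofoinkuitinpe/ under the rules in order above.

jovoinguizinbi

Rule 1 (intervocalic spirantization): /t/ is a stop between vowels /i/ and /i/, so it spirantizes to the fricative [s]. /jofoinkuitinpe/ → jofoinkuisinpe.
Rule 2 (post-nasal voicing): /k/ is a voiceless stop immediately after the nasal /n/, so it voices to [g]. /p/ is a voiceless stop immediately after the nasal /n/, so it voices to [b]. /jofoinkuisinpe/ → jofoinguisinbe.
Rule 3 (intervocalic voicing): /f/ is a voiceless obstruent between vowels /o/ and /o/, so it voices to [v]. /s/ is a voiceless obstruent between vowels /i/ and /i/, so it voices to [z]. /jofoinguisinbe/ → jovoinguizinbe.
Rule 4 (final vowel raising): /e/ is a mid vowel in word-final position, so it raises to [i]. /jovoinguizinbe/ → jovoinguizinbi.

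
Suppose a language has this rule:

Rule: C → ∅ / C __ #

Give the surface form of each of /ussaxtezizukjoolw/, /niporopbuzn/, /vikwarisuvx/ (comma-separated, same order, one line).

/ussaxtezizukjoolw/: /w/ is the second consonant of a word-final cluster /lw/, so it deletes. → [ussaxtezizukjool].
/niporopbuzn/: /n/ is the second consonant of a word-final cluster /zn/, so it deletes. → [niporopbuz].
/vikwarisuvx/: /x/ is the second consonant of a word-final cluster /vx/, so it deletes. → [vikwarisuv].

ussaxtezizukjool, niporopbuz, vikwarisuv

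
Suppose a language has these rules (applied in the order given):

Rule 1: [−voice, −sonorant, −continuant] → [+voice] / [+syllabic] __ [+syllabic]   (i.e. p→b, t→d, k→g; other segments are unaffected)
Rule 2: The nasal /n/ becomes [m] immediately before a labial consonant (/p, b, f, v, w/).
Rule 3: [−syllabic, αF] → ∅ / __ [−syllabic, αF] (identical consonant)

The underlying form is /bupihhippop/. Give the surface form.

Rule 1 (intervocalic voicing): /p/ is a voiceless stop between vowels /u/ and /i/, so it voices to [b]. /bupihhippop/ → bubihhippop.
Rule 2 (nasal place assimilation): no segment meets the environment; /bubihhippop/ is unchanged.
Rule 3 (degemination): /hh/ is a geminate; the first /h/ deletes. /pp/ is a geminate; the first /p/ deletes. /bubihhippop/ → bubihipop.

bubihipop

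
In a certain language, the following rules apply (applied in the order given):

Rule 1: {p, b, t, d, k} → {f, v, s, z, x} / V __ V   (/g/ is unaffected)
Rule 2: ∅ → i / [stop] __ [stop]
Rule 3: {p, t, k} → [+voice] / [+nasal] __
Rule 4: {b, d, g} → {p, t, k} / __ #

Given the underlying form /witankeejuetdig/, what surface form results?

Rule 1 (intervocalic spirantization): /t/ is a stop between vowels /i/ and /a/, so it spirantizes to the fricative [s]. /witankeejuetdig/ → wisankeejuetdig.
Rule 2 (stop-cluster i-epenthesis): /t/ and /d/ form a stop–stop cluster, so [i] is inserted between them. /wisankeejuetdig/ → wisankeejuetidig.
Rule 3 (post-nasal voicing): /k/ is a voiceless stop immediately after the nasal /n/, so it voices to [g]. /wisankeejuetidig/ → wisangeejuetidig.
Rule 4 (final devoicing): /g/ is a voiced stop in word-final position, so it devoices to [k]. /wisangeejuetidig/ → wisangeejuetidik.

wisangeejuetidik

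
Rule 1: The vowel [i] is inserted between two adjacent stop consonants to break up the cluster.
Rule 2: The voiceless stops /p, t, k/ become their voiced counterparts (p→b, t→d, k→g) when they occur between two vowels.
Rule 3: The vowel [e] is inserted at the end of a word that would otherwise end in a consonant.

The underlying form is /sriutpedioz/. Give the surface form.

sriudibedioze

Rule 1 (stop-cluster i-epenthesis): /t/ and /p/ form a stop–stop cluster, so [i] is inserted between them. /sriutpedioz/ → sriutipedioz.
Rule 2 (intervocalic voicing): /t/ is a voiceless stop between vowels /u/ and /i/, so it voices to [d]. /p/ is a voiceless stop between vowels /i/ and /e/, so it voices to [b]. /sriutipedioz/ → sriudibedioz.
Rule 3 (final e-epenthesis): the form ends in the consonant /z/, so [e] is inserted word-finally. /sriudibedioz/ → sriudibedioze.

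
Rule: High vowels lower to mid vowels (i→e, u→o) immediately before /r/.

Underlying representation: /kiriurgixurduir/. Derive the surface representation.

keriorgixorduer

/i/ is a high vowel immediately before /r/, so it lowers to [e].
/u/ is a high vowel immediately before /r/, so it lowers to [o].
/u/ is a high vowel immediately before /r/, so it lowers to [o].
/i/ is a high vowel immediately before /r/, so it lowers to [e].
Surface form: [keriorgixorduer].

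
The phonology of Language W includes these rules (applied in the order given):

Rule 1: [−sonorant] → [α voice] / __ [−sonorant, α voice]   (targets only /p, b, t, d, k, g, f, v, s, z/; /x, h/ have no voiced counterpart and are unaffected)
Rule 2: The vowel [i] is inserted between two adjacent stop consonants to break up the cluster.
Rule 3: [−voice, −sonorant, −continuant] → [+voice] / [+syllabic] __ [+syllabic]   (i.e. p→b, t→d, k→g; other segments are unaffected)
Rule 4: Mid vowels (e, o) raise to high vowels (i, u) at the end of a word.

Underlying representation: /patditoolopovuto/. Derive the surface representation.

padididoolobovudu

Rule 1 (regressive voicing assimilation): /t/ precedes the voiced obstruent /d/, so it voices to [d] by assimilation. /patditoolopovuto/ → padditoolopovuto.
Rule 2 (stop-cluster i-epenthesis): /d/ and /d/ form a stop–stop cluster, so [i] is inserted between them. /padditoolopovuto/ → padiditoolopovuto.
Rule 3 (intervocalic voicing): /t/ is a voiceless stop between vowels /i/ and /o/, so it voices to [d]. /p/ is a voiceless stop between vowels /o/ and /o/, so it voices to [b]. /t/ is a voiceless stop between vowels /u/ and /o/, so it voices to [d]. /padiditoolopovuto/ → padididoolobovudo.
Rule 4 (final vowel raising): /o/ is a mid vowel in word-final position, so it raises to [u]. /padididoolobovudo/ → padididoolobovudu.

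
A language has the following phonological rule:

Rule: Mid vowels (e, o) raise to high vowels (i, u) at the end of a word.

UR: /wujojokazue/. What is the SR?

wujojokazui

Scanning /wujojokazue/: /o/ at position 4 is not in the conditioning environment; /o/ at position 6 is not in the conditioning environment; /e/ is a mid vowel in word-final position, so it raises to [i].
Result: [wujojokazui].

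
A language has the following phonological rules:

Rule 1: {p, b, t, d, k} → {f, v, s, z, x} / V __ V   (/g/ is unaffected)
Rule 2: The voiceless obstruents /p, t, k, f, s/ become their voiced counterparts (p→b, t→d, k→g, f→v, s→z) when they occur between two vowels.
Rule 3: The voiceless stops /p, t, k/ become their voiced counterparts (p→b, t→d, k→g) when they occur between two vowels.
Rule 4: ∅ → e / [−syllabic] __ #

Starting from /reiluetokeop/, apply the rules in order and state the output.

reiluezoxeope

Rule 1 (intervocalic spirantization): /t/ is a stop between vowels /e/ and /o/, so it spirantizes to the fricative [s]. /k/ is a stop between vowels /o/ and /e/, so it spirantizes to the fricative [x]. /reiluetokeop/ → reiluesoxeop.
Rule 2 (intervocalic voicing): /s/ is a voiceless obstruent between vowels /e/ and /o/, so it voices to [z]. /reiluesoxeop/ → reiluezoxeop.
Rule 3 (intervocalic voicing): no segment meets the environment; /reiluezoxeop/ is unchanged.
Rule 4 (final e-epenthesis): the form ends in the consonant /p/, so [e] is inserted word-finally. /reiluezoxeop/ → reiluezoxeope.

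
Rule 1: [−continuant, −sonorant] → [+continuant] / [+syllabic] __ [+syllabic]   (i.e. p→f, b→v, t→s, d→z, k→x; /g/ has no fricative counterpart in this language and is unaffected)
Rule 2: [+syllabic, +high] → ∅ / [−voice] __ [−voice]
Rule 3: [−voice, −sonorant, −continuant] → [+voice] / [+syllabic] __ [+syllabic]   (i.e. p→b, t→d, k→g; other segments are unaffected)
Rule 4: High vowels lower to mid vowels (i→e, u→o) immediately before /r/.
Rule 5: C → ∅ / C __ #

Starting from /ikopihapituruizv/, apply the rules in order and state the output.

ixofhafsoruiz

Rule 1 (intervocalic spirantization): /k/ is a stop between vowels /i/ and /o/, so it spirantizes to the fricative [x]. /p/ is a stop between vowels /o/ and /i/, so it spirantizes to the fricative [f]. /p/ is a stop between vowels /a/ and /i/, so it spirantizes to the fricative [f]. /t/ is a stop between vowels /i/ and /u/, so it spirantizes to the fricative [s]. /ikopihapituruizv/ → ixofihafisuruizv.
Rule 2 (high vowel syncope): /i/ is a high vowel flanked by voiceless consonants /f/ and /h/, so it deletes. /i/ is a high vowel flanked by voiceless consonants /f/ and /s/, so it deletes. /ixofihafisuruizv/ → ixofhafsuruizv.
Rule 3 (intervocalic voicing): no segment meets the environment; /ixofhafsuruizv/ is unchanged.
Rule 4 (pre-rhotic lowering): /u/ is a high vowel immediately before /r/, so it lowers to [o]. /ixofhafsuruizv/ → ixofhafsoruizv.
Rule 5 (final cluster simplification): /v/ is the second consonant of a word-final cluster /zv/, so it deletes. /ixofhafsoruizv/ → ixofhafsoruiz.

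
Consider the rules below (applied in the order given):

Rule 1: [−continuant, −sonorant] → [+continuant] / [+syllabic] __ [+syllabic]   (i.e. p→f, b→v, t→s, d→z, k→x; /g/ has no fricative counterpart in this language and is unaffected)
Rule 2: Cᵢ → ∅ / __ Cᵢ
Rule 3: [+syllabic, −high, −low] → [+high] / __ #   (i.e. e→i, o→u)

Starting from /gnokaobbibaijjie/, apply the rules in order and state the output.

gnoxaobivaijii

Rule 1 (intervocalic spirantization): /k/ is a stop between vowels /o/ and /a/, so it spirantizes to the fricative [x]. /b/ is a stop between vowels /i/ and /a/, so it spirantizes to the fricative [v]. /gnokaobbibaijjie/ → gnoxaobbivaijjie.
Rule 2 (degemination): /bb/ is a geminate; the first /b/ deletes. /jj/ is a geminate; the first /j/ deletes. /gnoxaobbivaijjie/ → gnoxaobivaijie.
Rule 3 (final vowel raising): /e/ is a mid vowel in word-final position, so it raises to [i]. /gnoxaobivaijie/ → gnoxaobivaijii.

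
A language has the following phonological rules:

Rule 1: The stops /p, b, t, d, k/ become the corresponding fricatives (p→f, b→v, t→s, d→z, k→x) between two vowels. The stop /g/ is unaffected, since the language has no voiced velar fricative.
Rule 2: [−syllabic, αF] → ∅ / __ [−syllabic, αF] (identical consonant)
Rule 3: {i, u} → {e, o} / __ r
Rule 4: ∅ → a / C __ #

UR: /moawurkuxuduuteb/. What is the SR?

moaworkuxuzuuseba

Rule 1 (intervocalic spirantization): /d/ is a stop between vowels /u/ and /u/, so it spirantizes to the fricative [z]. /t/ is a stop between vowels /u/ and /e/, so it spirantizes to the fricative [s]. /moawurkuxuduuteb/ → moawurkuxuzuuseb.
Rule 2 (degemination): no segment meets the environment; /moawurkuxuzuuseb/ is unchanged.
Rule 3 (pre-rhotic lowering): /u/ is a high vowel immediately before /r/, so it lowers to [o]. /moawurkuxuzuuseb/ → moaworkuxuzuuseb.
Rule 4 (final a-epenthesis): the form ends in the consonant /b/, so [a] is inserted word-finally. /moaworkuxuzuuseb/ → moaworkuxuzuuseba.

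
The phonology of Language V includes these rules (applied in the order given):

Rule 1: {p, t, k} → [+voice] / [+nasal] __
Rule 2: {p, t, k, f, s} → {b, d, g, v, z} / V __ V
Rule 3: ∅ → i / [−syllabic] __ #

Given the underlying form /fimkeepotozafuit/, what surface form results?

Rule 1 (post-nasal voicing): /k/ is a voiceless stop immediately after the nasal /m/, so it voices to [g]. /fimkeepotozafuit/ → fimgeepotozafuit.
Rule 2 (intervocalic voicing): /p/ is a voiceless obstruent between vowels /e/ and /o/, so it voices to [b]. /t/ is a voiceless obstruent between vowels /o/ and /o/, so it voices to [d]. /f/ is a voiceless obstruent between vowels /a/ and /u/, so it voices to [v]. /fimgeepotozafuit/ → fimgeebodozavuit.
Rule 3 (final i-epenthesis): the form ends in the consonant /t/, so [i] is inserted word-finally. /fimgeebodozavuit/ → fimgeebodozavuiti.

fimgeebodozavuiti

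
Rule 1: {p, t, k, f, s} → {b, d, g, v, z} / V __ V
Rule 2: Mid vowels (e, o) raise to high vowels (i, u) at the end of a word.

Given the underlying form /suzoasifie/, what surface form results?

suzoazivii

Rule 1 (intervocalic voicing): /s/ is a voiceless obstruent between vowels /a/ and /i/, so it voices to [z]. /f/ is a voiceless obstruent between vowels /i/ and /i/, so it voices to [v]. /suzoasifie/ → suzoazivie.
Rule 2 (final vowel raising): /e/ is a mid vowel in word-final position, so it raises to [i]. /suzoazivie/ → suzoazivii.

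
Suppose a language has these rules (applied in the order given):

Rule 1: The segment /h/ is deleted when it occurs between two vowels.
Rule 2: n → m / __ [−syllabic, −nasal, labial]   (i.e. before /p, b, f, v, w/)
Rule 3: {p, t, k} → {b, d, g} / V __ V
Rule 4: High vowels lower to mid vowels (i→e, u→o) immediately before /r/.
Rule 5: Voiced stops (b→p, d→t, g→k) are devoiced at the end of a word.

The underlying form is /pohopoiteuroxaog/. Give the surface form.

pooboideoroxaok

Rule 1 (intervocalic h-deletion): /h/ occurs between vowels /o/ and /o/, so it deletes. /pohopoiteuroxaog/ → poopoiteuroxaog.
Rule 2 (nasal place assimilation): no segment meets the environment; /poopoiteuroxaog/ is unchanged.
Rule 3 (intervocalic voicing): /p/ is a voiceless stop between vowels /o/ and /o/, so it voices to [b]. /t/ is a voiceless stop between vowels /i/ and /e/, so it voices to [d]. /poopoiteuroxaog/ → pooboideuroxaog.
Rule 4 (pre-rhotic lowering): /u/ is a high vowel immediately before /r/, so it lowers to [o]. /pooboideuroxaog/ → pooboideoroxaog.
Rule 5 (final devoicing): /g/ is a voiced stop in word-final position, so it devoices to [k]. /pooboideoroxaog/ → pooboideoroxaok.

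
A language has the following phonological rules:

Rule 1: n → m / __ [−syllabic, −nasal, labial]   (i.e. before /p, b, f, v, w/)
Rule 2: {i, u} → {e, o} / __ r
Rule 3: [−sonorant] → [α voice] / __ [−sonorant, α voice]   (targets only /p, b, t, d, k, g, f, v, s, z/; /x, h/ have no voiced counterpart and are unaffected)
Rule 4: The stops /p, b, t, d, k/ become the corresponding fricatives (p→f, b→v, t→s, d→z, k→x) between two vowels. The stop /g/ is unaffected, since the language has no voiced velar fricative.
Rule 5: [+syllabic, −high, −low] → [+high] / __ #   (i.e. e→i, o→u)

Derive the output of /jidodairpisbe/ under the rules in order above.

Rule 1 (nasal place assimilation): no segment meets the environment; /jidodairpisbe/ is unchanged.
Rule 2 (pre-rhotic lowering): /i/ is a high vowel immediately before /r/, so it lowers to [e]. /jidodairpisbe/ → jidodaerpisbe.
Rule 3 (regressive voicing assimilation): /s/ precedes the voiced obstruent /b/, so it voices to [z] by assimilation. /jidodaerpisbe/ → jidodaerpizbe.
Rule 4 (intervocalic spirantization): /d/ is a stop between vowels /i/ and /o/, so it spirantizes to the fricative [z]. /d/ is a stop between vowels /o/ and /a/, so it spirantizes to the fricative [z]. /jidodaerpizbe/ → jizozaerpizbe.
Rule 5 (final vowel raising): /e/ is a mid vowel in word-final position, so it raises to [i]. /jizozaerpizbe/ → jizozaerpizbi.

jizozaerpizbi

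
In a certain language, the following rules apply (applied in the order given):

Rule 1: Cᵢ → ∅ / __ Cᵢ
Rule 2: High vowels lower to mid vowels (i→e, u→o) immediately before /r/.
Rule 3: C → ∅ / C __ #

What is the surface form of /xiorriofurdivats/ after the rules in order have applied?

xioriofordivat

Rule 1 (degemination): /rr/ is a geminate; the first /r/ deletes. /xiorriofurdivats/ → xioriofurdivats.
Rule 2 (pre-rhotic lowering): /u/ is a high vowel immediately before /r/, so it lowers to [o]. /xioriofurdivats/ → xioriofordivats.
Rule 3 (final cluster simplification): /s/ is the second consonant of a word-final cluster /ts/, so it deletes. /xioriofordivats/ → xioriofordivat.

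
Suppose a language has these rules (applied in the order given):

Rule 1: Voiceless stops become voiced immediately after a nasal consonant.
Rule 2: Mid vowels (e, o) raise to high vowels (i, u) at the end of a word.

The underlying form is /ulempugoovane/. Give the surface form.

Rule 1 (post-nasal voicing): /p/ is a voiceless stop immediately after the nasal /m/, so it voices to [b]. /ulempugoovane/ → ulembugoovane.
Rule 2 (final vowel raising): /e/ is a mid vowel in word-final position, so it raises to [i]. /ulembugoovane/ → ulembugoovani.

ulembugoovani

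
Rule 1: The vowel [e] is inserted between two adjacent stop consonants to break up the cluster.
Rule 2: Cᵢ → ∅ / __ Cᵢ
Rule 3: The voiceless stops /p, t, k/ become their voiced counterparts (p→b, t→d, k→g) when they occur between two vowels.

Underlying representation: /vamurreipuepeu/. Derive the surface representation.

vamureibuebeu

Rule 1 (stop-cluster e-epenthesis): no segment meets the environment; /vamurreipuepeu/ is unchanged.
Rule 2 (degemination): /rr/ is a geminate; the first /r/ deletes. /vamurreipuepeu/ → vamureipuepeu.
Rule 3 (intervocalic voicing): /p/ is a voiceless stop between vowels /i/ and /u/, so it voices to [b]. /p/ is a voiceless stop between vowels /e/ and /e/, so it voices to [b]. /vamureipuepeu/ → vamureibuebeu.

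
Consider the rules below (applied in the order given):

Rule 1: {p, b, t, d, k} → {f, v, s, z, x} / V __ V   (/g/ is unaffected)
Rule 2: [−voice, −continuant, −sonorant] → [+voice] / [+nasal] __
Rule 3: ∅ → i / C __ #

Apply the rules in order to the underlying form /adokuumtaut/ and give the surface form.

Rule 1 (intervocalic spirantization): /d/ is a stop between vowels /a/ and /o/, so it spirantizes to the fricative [z]. /k/ is a stop between vowels /o/ and /u/, so it spirantizes to the fricative [x]. /adokuumtaut/ → azoxuumtaut.
Rule 2 (post-nasal voicing): /t/ is a voiceless stop immediately after the nasal /m/, so it voices to [d]. /azoxuumtaut/ → azoxuumdaut.
Rule 3 (final i-epenthesis): the form ends in the consonant /t/, so [i] is inserted word-finally. /azoxuumdaut/ → azoxuumdauti.

azoxuumdauti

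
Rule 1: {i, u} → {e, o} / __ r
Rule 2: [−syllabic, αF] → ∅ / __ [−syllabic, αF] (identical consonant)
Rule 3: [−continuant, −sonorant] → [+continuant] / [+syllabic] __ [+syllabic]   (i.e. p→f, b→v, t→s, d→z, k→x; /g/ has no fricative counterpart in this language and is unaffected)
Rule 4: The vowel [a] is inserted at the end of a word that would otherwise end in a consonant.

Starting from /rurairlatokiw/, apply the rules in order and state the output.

Rule 1 (pre-rhotic lowering): /u/ is a high vowel immediately before /r/, so it lowers to [o]. /i/ is a high vowel immediately before /r/, so it lowers to [e]. /rurairlatokiw/ → roraerlatokiw.
Rule 2 (degemination): no segment meets the environment; /roraerlatokiw/ is unchanged.
Rule 3 (intervocalic spirantization): /t/ is a stop between vowels /a/ and /o/, so it spirantizes to the fricative [s]. /k/ is a stop between vowels /o/ and /i/, so it spirantizes to the fricative [x]. /roraerlatokiw/ → roraerlasoxiw.
Rule 4 (final a-epenthesis): the form ends in the consonant /w/, so [a] is inserted word-finally. /roraerlasoxiw/ → roraerlasoxiwa.

roraerlasoxiwa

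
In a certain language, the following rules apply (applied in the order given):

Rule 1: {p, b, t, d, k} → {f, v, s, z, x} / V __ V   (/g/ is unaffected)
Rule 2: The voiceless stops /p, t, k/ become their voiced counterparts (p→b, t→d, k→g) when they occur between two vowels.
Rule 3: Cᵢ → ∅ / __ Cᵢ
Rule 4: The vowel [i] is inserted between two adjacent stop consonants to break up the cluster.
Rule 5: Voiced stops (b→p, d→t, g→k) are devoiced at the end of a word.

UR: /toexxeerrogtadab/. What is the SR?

toexeerogitazap

Rule 1 (intervocalic spirantization): /d/ is a stop between vowels /a/ and /a/, so it spirantizes to the fricative [z]. /toexxeerrogtadab/ → toexxeerrogtazab.
Rule 2 (intervocalic voicing): no segment meets the environment; /toexxeerrogtazab/ is unchanged.
Rule 3 (degemination): /xx/ is a geminate; the first /x/ deletes. /rr/ is a geminate; the first /r/ deletes. /toexxeerrogtazab/ → toexeerogtazab.
Rule 4 (stop-cluster i-epenthesis): /g/ and /t/ form a stop–stop cluster, so [i] is inserted between them. /toexeerogtazab/ → toexeerogitazab.
Rule 5 (final devoicing): /b/ is a voiced stop in word-final position, so it devoices to [p]. /toexeerogitazab/ → toexeerogitazap.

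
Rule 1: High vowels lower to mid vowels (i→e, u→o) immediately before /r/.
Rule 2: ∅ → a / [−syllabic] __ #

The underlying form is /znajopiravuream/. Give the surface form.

znajoperavoreama

Rule 1 (pre-rhotic lowering): /i/ is a high vowel immediately before /r/, so it lowers to [e]. /u/ is a high vowel immediately before /r/, so it lowers to [o]. /znajopiravuream/ → znajoperavoream.
Rule 2 (final a-epenthesis): the form ends in the consonant /m/, so [a] is inserted word-finally. /znajoperavoream/ → znajoperavoreama.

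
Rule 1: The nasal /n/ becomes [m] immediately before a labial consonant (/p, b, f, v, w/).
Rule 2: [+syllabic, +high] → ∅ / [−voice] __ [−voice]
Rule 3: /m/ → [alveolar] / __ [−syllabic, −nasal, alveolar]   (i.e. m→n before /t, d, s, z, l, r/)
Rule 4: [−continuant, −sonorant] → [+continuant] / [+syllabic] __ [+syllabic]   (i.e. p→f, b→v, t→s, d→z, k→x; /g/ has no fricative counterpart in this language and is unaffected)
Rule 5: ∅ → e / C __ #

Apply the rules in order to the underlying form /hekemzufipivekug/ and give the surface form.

hexenzufpivexuge

Rule 1 (nasal place assimilation): no segment meets the environment; /hekemzufipivekug/ is unchanged.
Rule 2 (high vowel syncope): /i/ is a high vowel flanked by voiceless consonants /f/ and /p/, so it deletes. /hekemzufipivekug/ → hekemzufpivekug.
Rule 3 (nasal place assimilation): /m/ precedes the alveolar consonant /z/, so it assimilates in place to [n]. /hekemzufpivekug/ → hekenzufpivekug.
Rule 4 (intervocalic spirantization): /k/ is a stop between vowels /e/ and /e/, so it spirantizes to the fricative [x]. /k/ is a stop between vowels /e/ and /u/, so it spirantizes to the fricative [x]. /hekenzufpivekug/ → hexenzufpivexug.
Rule 5 (final e-epenthesis): the form ends in the consonant /g/, so [e] is inserted word-finally. /hexenzufpivexug/ → hexenzufpivexuge.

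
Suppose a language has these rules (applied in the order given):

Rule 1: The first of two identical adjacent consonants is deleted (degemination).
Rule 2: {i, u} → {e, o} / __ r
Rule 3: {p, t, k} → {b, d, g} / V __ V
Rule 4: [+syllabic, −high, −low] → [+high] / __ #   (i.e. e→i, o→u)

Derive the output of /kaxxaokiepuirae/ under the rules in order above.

kaxaogiebuerai

Rule 1 (degemination): /xx/ is a geminate; the first /x/ deletes. /kaxxaokiepuirae/ → kaxaokiepuirae.
Rule 2 (pre-rhotic lowering): /i/ is a high vowel immediately before /r/, so it lowers to [e]. /kaxaokiepuirae/ → kaxaokiepuerae.
Rule 3 (intervocalic voicing): /k/ is a voiceless stop between vowels /o/ and /i/, so it voices to [g]. /p/ is a voiceless stop between vowels /e/ and /u/, so it voices to [b]. /kaxaokiepuerae/ → kaxaogiebuerae.
Rule 4 (final vowel raising): /e/ is a mid vowel in word-final position, so it raises to [i]. /kaxaogiebuerae/ → kaxaogiebuerai.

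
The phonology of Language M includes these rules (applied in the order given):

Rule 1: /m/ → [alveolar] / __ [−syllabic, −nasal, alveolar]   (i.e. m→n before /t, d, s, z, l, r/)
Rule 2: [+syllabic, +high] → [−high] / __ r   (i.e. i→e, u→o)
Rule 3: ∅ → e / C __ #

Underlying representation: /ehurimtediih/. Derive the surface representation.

Rule 1 (nasal place assimilation): /m/ precedes the alveolar consonant /t/, so it assimilates in place to [n]. /ehurimtediih/ → ehurintediih.
Rule 2 (pre-rhotic lowering): /u/ is a high vowel immediately before /r/, so it lowers to [o]. /ehurintediih/ → ehorintediih.
Rule 3 (final e-epenthesis): the form ends in the consonant /h/, so [e] is inserted word-finally. /ehorintediih/ → ehorintediihe.

ehorintediihe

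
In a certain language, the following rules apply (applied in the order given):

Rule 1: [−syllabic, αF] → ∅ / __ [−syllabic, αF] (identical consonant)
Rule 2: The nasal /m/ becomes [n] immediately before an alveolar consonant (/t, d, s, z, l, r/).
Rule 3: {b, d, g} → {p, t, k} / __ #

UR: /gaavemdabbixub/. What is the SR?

gaavendabixup

Rule 1 (degemination): /bb/ is a geminate; the first /b/ deletes. /gaavemdabbixub/ → gaavemdabixub.
Rule 2 (nasal place assimilation): /m/ precedes the alveolar consonant /d/, so it assimilates in place to [n]. /gaavemdabixub/ → gaavendabixub.
Rule 3 (final devoicing): /b/ is a voiced stop in word-final position, so it devoices to [p]. /gaavendabixub/ → gaavendabixup.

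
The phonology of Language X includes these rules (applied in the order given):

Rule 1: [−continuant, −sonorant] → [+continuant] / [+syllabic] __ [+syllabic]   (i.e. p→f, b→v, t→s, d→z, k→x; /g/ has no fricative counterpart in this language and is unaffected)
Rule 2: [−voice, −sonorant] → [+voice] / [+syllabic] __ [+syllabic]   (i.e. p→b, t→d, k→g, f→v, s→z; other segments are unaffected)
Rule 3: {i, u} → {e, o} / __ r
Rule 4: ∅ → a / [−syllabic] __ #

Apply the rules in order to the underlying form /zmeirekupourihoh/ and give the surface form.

zmeerexuvoorihoha

Rule 1 (intervocalic spirantization): /k/ is a stop between vowels /e/ and /u/, so it spirantizes to the fricative [x]. /p/ is a stop between vowels /u/ and /o/, so it spirantizes to the fricative [f]. /zmeirekupourihoh/ → zmeirexufourihoh.
Rule 2 (intervocalic voicing): /f/ is a voiceless obstruent between vowels /u/ and /o/, so it voices to [v]. /zmeirexufourihoh/ → zmeirexuvourihoh.
Rule 3 (pre-rhotic lowering): /i/ is a high vowel immediately before /r/, so it lowers to [e]. /u/ is a high vowel immediately before /r/, so it lowers to [o]. /zmeirexuvourihoh/ → zmeerexuvoorihoh.
Rule 4 (final a-epenthesis): the form ends in the consonant /h/, so [a] is inserted word-finally. /zmeerexuvoorihoh/ → zmeerexuvoorihoha.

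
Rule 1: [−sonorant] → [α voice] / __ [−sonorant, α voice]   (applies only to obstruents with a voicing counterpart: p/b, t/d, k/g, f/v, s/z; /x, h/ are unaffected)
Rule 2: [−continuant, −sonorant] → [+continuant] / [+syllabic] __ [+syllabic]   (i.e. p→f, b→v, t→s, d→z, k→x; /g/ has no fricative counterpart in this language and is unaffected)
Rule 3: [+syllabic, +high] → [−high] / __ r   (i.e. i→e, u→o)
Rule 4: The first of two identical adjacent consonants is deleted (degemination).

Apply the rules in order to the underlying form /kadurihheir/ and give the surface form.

Rule 1 (regressive voicing assimilation): no segment meets the environment; /kadurihheir/ is unchanged.
Rule 2 (intervocalic spirantization): /d/ is a stop between vowels /a/ and /u/, so it spirantizes to the fricative [z]. /kadurihheir/ → kazurihheir.
Rule 3 (pre-rhotic lowering): /u/ is a high vowel immediately before /r/, so it lowers to [o]. /i/ is a high vowel immediately before /r/, so it lowers to [e]. /kazurihheir/ → kazorihheer.
Rule 4 (degemination): /hh/ is a geminate; the first /h/ deletes. /kazorihheer/ → kazoriheer.

kazoriheer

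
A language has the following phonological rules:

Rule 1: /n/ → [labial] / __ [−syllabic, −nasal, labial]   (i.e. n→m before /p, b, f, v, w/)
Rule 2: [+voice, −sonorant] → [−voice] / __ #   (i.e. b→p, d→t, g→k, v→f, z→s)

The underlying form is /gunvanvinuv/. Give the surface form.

gumvamvinuf

Rule 1 (nasal place assimilation): /n/ precedes the labial consonant /v/, so it assimilates in place to [m]. /n/ precedes the labial consonant /v/, so it assimilates in place to [m]. /gunvanvinuv/ → gumvamvinuv.
Rule 2 (final devoicing): /v/ is a voiced obstruent in word-final position, so it devoices to [f]. /gumvamvinuv/ → gumvamvinuf.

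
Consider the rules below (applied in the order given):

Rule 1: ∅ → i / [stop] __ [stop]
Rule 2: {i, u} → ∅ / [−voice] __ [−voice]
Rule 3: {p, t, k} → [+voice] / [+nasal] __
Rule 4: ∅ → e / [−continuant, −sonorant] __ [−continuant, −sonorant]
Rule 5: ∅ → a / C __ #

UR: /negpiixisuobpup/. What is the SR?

Rule 1 (stop-cluster i-epenthesis): /g/ and /p/ form a stop–stop cluster, so [i] is inserted between them. /b/ and /p/ form a stop–stop cluster, so [i] is inserted between them. /negpiixisuobpup/ → negipiixisuobipup.
Rule 2 (high vowel syncope): /i/ is a high vowel flanked by voiceless consonants /x/ and /s/, so it deletes. /u/ is a high vowel flanked by voiceless consonants /p/ and /p/, so it deletes. /negipiixisuobipup/ → negipiixsuobipp.
Rule 3 (post-nasal voicing): no segment meets the environment; /negipiixsuobipp/ is unchanged.
Rule 4 (stop-cluster e-epenthesis): /p/ and /p/ form a stop–stop cluster, so [e] is inserted between them. /negipiixsuobipp/ → negipiixsuobipep.
Rule 5 (final a-epenthesis): the form ends in the consonant /p/, so [a] is inserted word-finally. /negipiixsuobipep/ → negipiixsuobipepa.

negipiixsuobipepa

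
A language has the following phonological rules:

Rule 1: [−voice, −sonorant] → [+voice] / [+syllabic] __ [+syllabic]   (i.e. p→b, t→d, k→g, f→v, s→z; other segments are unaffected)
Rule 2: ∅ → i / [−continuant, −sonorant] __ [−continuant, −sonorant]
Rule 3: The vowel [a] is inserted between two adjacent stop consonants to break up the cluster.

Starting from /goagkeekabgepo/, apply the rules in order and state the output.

goagikeegabigebo

Rule 1 (intervocalic voicing): /k/ is a voiceless obstruent between vowels /e/ and /a/, so it voices to [g]. /p/ is a voiceless obstruent between vowels /e/ and /o/, so it voices to [b]. /goagkeekabgepo/ → goagkeegabgebo.
Rule 2 (stop-cluster i-epenthesis): /g/ and /k/ form a stop–stop cluster, so [i] is inserted between them. /b/ and /g/ form a stop–stop cluster, so [i] is inserted between them. /goagkeegabgebo/ → goagikeegabigebo.
Rule 3 (stop-cluster a-epenthesis): no segment meets the environment; /goagikeegabigebo/ is unchanged.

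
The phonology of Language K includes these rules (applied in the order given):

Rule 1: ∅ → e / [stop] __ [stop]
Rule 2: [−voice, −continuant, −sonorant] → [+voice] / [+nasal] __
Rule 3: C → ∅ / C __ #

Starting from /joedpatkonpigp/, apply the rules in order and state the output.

joedepatekonbigep

Rule 1 (stop-cluster e-epenthesis): /d/ and /p/ form a stop–stop cluster, so [e] is inserted between them. /t/ and /k/ form a stop–stop cluster, so [e] is inserted between them. /g/ and /p/ form a stop–stop cluster, so [e] is inserted between them. /joedpatkonpigp/ → joedepatekonpigep.
Rule 2 (post-nasal voicing): /p/ is a voiceless stop immediately after the nasal /n/, so it voices to [b]. /joedepatekonpigep/ → joedepatekonbigep.
Rule 3 (final cluster simplification): no segment meets the environment; /joedepatekonbigep/ is unchanged.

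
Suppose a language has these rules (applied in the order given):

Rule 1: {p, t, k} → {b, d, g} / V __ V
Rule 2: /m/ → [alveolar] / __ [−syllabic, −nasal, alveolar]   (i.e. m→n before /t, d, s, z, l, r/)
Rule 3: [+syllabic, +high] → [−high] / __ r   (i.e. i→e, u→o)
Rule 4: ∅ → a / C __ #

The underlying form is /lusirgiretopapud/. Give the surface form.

Rule 1 (intervocalic voicing): /t/ is a voiceless stop between vowels /e/ and /o/, so it voices to [d]. /p/ is a voiceless stop between vowels /o/ and /a/, so it voices to [b]. /p/ is a voiceless stop between vowels /a/ and /u/, so it voices to [b]. /lusirgiretopapud/ → lusirgiredobabud.
Rule 2 (nasal place assimilation): no segment meets the environment; /lusirgiredobabud/ is unchanged.
Rule 3 (pre-rhotic lowering): /i/ is a high vowel immediately before /r/, so it lowers to [e]. /i/ is a high vowel immediately before /r/, so it lowers to [e]. /lusirgiredobabud/ → lusergeredobabud.
Rule 4 (final a-epenthesis): the form ends in the consonant /d/, so [a] is inserted word-finally. /lusergeredobabud/ → lusergeredobabuda.

lusergeredobabuda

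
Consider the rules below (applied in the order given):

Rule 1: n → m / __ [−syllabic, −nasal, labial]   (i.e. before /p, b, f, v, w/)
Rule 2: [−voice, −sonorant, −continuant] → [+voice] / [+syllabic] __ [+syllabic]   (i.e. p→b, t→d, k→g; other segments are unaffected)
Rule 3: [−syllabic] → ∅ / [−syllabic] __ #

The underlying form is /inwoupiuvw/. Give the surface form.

imwoubiuv

Rule 1 (nasal place assimilation): /n/ precedes the labial consonant /w/, so it assimilates in place to [m]. /inwoupiuvw/ → imwoupiuvw.
Rule 2 (intervocalic voicing): /p/ is a voiceless stop between vowels /u/ and /i/, so it voices to [b]. /imwoupiuvw/ → imwoubiuvw.
Rule 3 (final cluster simplification): /w/ is the second consonant of a word-final cluster /vw/, so it deletes. /imwoubiuvw/ → imwoubiuv.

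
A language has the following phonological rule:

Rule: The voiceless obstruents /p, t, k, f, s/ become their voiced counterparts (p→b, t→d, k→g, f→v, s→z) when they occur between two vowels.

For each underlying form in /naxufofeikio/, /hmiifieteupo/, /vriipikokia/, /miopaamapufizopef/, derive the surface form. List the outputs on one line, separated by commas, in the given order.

naxuvoveigio, hmiiviedeubo, vriibigogia, miobaamabuvizobef

/naxufofeikio/: /f/ is a voiceless obstruent between vowels /u/ and /o/, so it voices to [v]. /f/ is a voiceless obstruent between vowels /o/ and /e/, so it voices to [v]. /k/ is a voiceless obstruent between vowels /i/ and /i/, so it voices to [g]. → [naxuvoveigio].
/hmiifieteupo/: /f/ is a voiceless obstruent between vowels /i/ and /i/, so it voices to [v]. /t/ is a voiceless obstruent between vowels /e/ and /e/, so it voices to [d]. /p/ is a voiceless obstruent between vowels /u/ and /o/, so it voices to [b]. → [hmiiviedeubo].
/vriipikokia/: /p/ is a voiceless obstruent between vowels /i/ and /i/, so it voices to [b]. /k/ is a voiceless obstruent between vowels /i/ and /o/, so it voices to [g]. /k/ is a voiceless obstruent between vowels /o/ and /i/, so it voices to [g]. → [vriibigogia].
/miopaamapufizopef/: /p/ is a voiceless obstruent between vowels /o/ and /a/, so it voices to [b]. /p/ is a voiceless obstruent between vowels /a/ and /u/, so it voices to [b]. /f/ is a voiceless obstruent between vowels /u/ and /i/, so it voices to [v]. /p/ is a voiceless obstruent between vowels /o/ and /e/, so it voices to [b]. → [miobaamabuvizobef].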